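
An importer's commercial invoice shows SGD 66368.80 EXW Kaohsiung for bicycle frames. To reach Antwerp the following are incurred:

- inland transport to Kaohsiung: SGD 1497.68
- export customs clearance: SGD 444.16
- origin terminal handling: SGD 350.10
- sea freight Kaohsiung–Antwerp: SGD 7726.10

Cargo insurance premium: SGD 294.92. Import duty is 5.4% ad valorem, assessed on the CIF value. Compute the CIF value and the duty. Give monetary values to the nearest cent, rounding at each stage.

CIF value: SGD 76681.76; import duty: SGD 4140.82

CIF = EXW price + pre-shipment costs + freight + insurance
CIF = 66368.80 + 1497.68 + 444.16 + 350.10 + 7726.10 + 294.92 = 76681.76
Import duty = 76681.76 × 5.4% = 4140.82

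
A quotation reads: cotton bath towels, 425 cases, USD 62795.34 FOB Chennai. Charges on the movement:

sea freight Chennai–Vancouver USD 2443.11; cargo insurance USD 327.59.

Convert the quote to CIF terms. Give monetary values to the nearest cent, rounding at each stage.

CIF price: USD 65566.04

From FOB to CIF, the seller additionally bears: freight, insurance.
CIF price = 62795.34 + 2443.11 + 327.59 = 65566.04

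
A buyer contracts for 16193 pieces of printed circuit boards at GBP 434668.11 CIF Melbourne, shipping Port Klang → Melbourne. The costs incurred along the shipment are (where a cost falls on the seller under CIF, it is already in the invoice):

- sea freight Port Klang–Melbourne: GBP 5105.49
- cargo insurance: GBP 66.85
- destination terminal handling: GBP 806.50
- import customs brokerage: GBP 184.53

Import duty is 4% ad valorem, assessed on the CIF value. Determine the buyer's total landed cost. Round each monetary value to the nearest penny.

CIF: the seller pays costs through ocean freight and marine insurance to the destination port.
Already in the invoice (seller's account under CIF): freight, insurance — exclude.
The CIF price already equals the CIF value: 434668.11
Import duty = 434668.11 × 4% = 17386.72
Buyer bears: destination terminal 806.50 + brokerage 184.53 + duty 17386.72 = 18377.75
Landed cost = invoice 434668.11 + 18377.75 = 453045.86

Total landed cost: GBP 453045.86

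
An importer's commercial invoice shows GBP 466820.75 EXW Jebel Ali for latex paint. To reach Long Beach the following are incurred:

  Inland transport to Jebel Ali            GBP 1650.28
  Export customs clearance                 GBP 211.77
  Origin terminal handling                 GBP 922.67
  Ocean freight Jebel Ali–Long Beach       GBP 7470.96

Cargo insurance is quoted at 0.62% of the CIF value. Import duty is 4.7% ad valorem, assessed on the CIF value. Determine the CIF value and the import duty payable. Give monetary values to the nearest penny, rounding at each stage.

CIF value: GBP 480052.76; import duty: GBP 22562.48

Let C be the CIF value. C = EXW price + pre-shipment costs + freight + 0.62% × C
C − 0.62% × C = 466820.75 + 1650.28 + 211.77 + 922.67 + 7470.96
0.9938 × C = 477076.43
C = 477076.43 / 0.9938 = 480052.76
Insurance premium = 0.62% × 480052.76 = 2976.33
Import duty = 480052.76 × 4.7% = 22562.48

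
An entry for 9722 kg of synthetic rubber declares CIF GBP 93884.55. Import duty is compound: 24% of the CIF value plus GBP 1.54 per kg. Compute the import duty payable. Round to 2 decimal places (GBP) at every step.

Import duty: GBP 37504.17

Ad valorem component: 93884.55 × 24% = 22532.29
Specific component: 9722 × 1.54 = 14971.88
Import duty = 22532.29 + 14971.88 = 37504.17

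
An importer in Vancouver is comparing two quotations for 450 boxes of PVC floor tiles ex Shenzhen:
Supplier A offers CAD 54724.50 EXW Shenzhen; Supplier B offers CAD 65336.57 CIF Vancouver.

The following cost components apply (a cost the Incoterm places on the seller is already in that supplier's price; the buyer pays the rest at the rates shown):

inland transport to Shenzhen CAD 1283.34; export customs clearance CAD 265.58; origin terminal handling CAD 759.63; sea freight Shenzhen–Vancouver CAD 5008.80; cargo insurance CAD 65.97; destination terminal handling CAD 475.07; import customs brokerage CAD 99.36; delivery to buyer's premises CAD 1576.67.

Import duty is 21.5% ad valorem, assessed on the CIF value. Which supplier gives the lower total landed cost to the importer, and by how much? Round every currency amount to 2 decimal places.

Supplier A (EXW):
CIF value = EXW price + inland to port + export clearance + origin terminal + freight + insurance = 54724.50 + 1283.34 + 265.58 + 759.63 + 5008.80 + 65.97 = 62107.82
Import duty = 62107.82 × 21.5% = 13353.18
Buyer bears (A): 1283.34 + 265.58 + 759.63 + 5008.80 + 65.97 + 475.07 + 99.36 + 1576.67 = 9534.42
Landed cost (A) = invoice 54724.50 + 9534.42 + duty 13353.18 = 77612.10
Supplier B (CIF):
The CIF price already equals the CIF value: 65336.57
Import duty = 65336.57 × 21.5% = 14047.36
Buyer bears (B): 475.07 + 99.36 + 1576.67 = 2151.10
Landed cost (B) = invoice 65336.57 + 2151.10 + duty 14047.36 = 81535.03
Difference = |77612.10 − 81535.03| = 3922.93

Supplier A is cheaper by CAD 3922.93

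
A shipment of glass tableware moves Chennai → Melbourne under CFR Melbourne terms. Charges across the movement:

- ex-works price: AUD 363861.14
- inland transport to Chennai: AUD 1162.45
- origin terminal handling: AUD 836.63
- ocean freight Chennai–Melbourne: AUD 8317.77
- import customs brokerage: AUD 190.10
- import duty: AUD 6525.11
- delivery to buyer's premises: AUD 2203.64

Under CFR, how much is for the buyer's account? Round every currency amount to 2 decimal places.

Buyer's account: AUD 8918.85

CFR: the seller pays costs through ocean freight to the destination port, but not insurance.
Seller's account: goods 363861.14 + inland to port 1162.45 + origin terminal 836.63 + freight 8317.77 = 374177.99
Buyer's account: brokerage 190.10 + duty 6525.11 + delivery 2203.64 = 8918.85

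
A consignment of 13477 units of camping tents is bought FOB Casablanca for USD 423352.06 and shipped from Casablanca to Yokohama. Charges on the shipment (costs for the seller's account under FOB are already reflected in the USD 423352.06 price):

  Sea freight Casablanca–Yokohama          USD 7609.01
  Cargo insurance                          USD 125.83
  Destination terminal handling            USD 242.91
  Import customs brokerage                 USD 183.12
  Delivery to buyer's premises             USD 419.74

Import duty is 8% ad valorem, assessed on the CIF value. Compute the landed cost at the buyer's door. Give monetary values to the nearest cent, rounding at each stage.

Total landed cost: USD 466419.62

FOB: the seller bears costs until goods are on board at the origin port; the buyer bears freight, insurance and all costs thereafter.
CIF value = FOB price + freight + insurance = 423352.06 + 7609.01 + 125.83 = 431086.90
Import duty = 431086.90 × 8% = 34486.95
Buyer bears: freight 7609.01 + insurance 125.83 + destination terminal 242.91 + brokerage 183.12 + delivery 419.74 + duty 34486.95 = 43067.56
Landed cost = invoice 423352.06 + 43067.56 = 466419.62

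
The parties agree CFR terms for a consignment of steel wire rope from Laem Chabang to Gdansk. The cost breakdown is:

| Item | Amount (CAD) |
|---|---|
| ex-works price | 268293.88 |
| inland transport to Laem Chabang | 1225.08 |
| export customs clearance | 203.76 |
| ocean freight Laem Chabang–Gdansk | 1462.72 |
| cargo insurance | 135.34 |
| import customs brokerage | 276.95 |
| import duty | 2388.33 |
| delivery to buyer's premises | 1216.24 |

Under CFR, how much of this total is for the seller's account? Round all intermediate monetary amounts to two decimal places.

CFR: the seller pays costs through ocean freight to the destination port, but not insurance.
Seller's account: goods 268293.88 + inland to port 1225.08 + export clearance 203.76 + freight 1462.72 = 271185.44
Buyer's account: insurance 135.34 + brokerage 276.95 + duty 2388.33 + delivery 1216.24 = 4016.86

Seller's account: CAD 271185.44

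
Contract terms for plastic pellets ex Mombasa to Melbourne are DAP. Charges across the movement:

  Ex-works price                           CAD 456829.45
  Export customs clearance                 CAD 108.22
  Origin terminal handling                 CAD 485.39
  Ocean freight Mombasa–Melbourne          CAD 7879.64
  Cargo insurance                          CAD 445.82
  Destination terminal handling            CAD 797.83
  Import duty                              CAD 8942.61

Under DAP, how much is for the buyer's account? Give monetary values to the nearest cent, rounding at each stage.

DAP: the seller bears all costs to the named destination except import duty and clearance.
Seller's account: goods 456829.45 + export clearance 108.22 + origin terminal 485.39 + freight 7879.64 + insurance 445.82 + destination terminal 797.83 = 466546.35
Buyer's account: duty 8942.61 = 8942.61

Buyer's account: CAD 8942.61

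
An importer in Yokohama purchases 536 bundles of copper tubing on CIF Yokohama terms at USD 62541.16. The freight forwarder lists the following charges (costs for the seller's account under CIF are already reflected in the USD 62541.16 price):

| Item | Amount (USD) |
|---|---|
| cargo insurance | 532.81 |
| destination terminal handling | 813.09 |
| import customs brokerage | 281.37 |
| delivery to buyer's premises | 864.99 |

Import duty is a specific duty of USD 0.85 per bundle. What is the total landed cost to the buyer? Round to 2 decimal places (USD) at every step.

Total landed cost: USD 64956.21

CIF: the seller pays costs through ocean freight and marine insurance to the destination port.
Already in the invoice (seller's account under CIF): insurance — exclude.
The CIF price already equals the CIF value: 62541.16
Import duty = 536 × 0.85 = 455.60
Buyer bears: destination terminal 813.09 + brokerage 281.37 + delivery 864.99 + duty 455.60 = 2415.05
Landed cost = invoice 62541.16 + 2415.05 = 64956.21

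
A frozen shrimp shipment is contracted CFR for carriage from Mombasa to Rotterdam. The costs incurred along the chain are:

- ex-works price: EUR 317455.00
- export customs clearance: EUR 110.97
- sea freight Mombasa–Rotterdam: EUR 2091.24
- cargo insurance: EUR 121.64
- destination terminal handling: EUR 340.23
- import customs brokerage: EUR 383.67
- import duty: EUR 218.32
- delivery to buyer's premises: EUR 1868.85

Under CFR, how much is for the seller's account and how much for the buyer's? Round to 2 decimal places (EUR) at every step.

CFR: the seller pays costs through ocean freight to the destination port, but not insurance.
Seller's account: goods 317455.00 + export clearance 110.97 + freight 2091.24 = 319657.21
Buyer's account: insurance 121.64 + destination terminal 340.23 + brokerage 383.67 + duty 218.32 + delivery 1868.85 = 2932.71

Seller: EUR 319657.21; buyer: EUR 2932.71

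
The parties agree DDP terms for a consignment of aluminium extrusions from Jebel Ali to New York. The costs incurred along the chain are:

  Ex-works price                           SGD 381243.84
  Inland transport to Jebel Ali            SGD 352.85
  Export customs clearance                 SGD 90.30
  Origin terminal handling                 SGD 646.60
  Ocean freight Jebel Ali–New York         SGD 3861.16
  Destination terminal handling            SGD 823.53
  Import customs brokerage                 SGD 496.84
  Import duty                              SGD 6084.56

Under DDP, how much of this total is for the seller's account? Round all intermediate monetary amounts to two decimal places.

DDP: the seller bears all costs including import duty.
Seller's account: goods 381243.84 + inland to port 352.85 + export clearance 90.30 + origin terminal 646.60 + freight 3861.16 + destination terminal 823.53 + brokerage 496.84 + duty 6084.56 = 393599.68
Buyer's account: 0.00

Seller's account: SGD 393599.68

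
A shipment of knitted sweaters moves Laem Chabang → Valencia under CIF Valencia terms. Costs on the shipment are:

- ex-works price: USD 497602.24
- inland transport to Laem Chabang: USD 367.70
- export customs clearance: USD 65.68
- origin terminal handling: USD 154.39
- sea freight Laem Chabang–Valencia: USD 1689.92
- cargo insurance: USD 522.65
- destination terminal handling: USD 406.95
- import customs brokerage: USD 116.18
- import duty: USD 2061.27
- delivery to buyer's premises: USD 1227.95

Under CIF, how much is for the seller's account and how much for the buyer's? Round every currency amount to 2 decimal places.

Seller: USD 500402.58; buyer: USD 3812.35

CIF: the seller pays costs through ocean freight and marine insurance to the destination port.
Seller's account: goods 497602.24 + inland to port 367.70 + export clearance 65.68 + origin terminal 154.39 + freight 1689.92 + insurance 522.65 = 500402.58
Buyer's account: destination terminal 406.95 + brokerage 116.18 + duty 2061.27 + delivery 1227.95 = 3812.35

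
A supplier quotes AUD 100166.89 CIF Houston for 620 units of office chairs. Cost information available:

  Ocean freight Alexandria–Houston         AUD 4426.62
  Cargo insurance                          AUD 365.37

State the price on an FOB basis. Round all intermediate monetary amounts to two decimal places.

From CIF to FOB, the seller no longer bears: freight, insurance.
FOB price = 100166.89 − 4426.62 − 365.37 = 95374.90

FOB price: AUD 95374.90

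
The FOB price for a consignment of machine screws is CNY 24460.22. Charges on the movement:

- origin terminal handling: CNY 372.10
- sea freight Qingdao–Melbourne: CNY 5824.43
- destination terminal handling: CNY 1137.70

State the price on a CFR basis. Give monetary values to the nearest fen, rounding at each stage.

Not relevant to the conversion: origin terminal — on the seller under both FOB and CFR; already in the FOB price and stays in the CFR price. destination terminal — on the buyer under both terms; not part of either seller's price.
From FOB to CFR, the seller additionally bears: freight.
CFR price = 24460.22 + 5824.43 = 30284.65

CFR price: CNY 30284.65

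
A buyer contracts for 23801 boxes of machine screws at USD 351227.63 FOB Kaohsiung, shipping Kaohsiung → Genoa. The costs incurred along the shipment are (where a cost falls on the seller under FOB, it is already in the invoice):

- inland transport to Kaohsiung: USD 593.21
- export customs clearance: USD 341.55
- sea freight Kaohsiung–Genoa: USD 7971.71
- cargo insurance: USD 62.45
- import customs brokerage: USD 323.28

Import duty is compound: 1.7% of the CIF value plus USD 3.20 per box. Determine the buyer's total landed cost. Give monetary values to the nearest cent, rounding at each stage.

Total landed cost: USD 441855.72

FOB: the seller bears costs until goods are on board at the origin port; the buyer bears freight, insurance and all costs thereafter.
Already in the invoice (seller's account under FOB): inland to port, export clearance — exclude.
CIF value = FOB price + freight + insurance = 351227.63 + 7971.71 + 62.45 = 359261.79
Ad valorem component: 359261.79 × 1.7% = 6107.45
Specific component: 23801 × 3.20 = 76163.20
Import duty = 6107.45 + 76163.20 = 82270.65
Buyer bears: freight 7971.71 + insurance 62.45 + brokerage 323.28 + duty 82270.65 = 90628.09
Landed cost = invoice 351227.63 + 90628.09 = 441855.72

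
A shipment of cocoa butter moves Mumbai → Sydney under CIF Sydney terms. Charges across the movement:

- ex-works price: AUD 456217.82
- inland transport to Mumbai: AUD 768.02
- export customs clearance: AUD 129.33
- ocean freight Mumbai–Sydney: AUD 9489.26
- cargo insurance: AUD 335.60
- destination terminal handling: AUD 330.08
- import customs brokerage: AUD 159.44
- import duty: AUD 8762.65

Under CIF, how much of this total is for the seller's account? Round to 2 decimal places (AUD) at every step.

CIF: the seller pays costs through ocean freight and marine insurance to the destination port.
Seller's account: goods 456217.82 + inland to port 768.02 + export clearance 129.33 + freight 9489.26 + insurance 335.60 = 466940.03
Buyer's account: destination terminal 330.08 + brokerage 159.44 + duty 8762.65 = 9252.17

Seller's account: AUD 466940.03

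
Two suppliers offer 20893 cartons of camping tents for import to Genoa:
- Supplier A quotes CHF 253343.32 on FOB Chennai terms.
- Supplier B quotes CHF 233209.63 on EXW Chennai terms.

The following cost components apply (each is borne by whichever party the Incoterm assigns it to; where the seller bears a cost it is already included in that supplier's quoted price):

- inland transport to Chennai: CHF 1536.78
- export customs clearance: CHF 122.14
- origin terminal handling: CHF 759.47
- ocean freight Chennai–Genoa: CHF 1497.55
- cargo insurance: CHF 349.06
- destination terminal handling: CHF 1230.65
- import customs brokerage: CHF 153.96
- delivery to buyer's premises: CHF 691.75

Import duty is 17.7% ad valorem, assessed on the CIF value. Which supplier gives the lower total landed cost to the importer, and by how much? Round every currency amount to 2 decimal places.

Supplier A (FOB):
CIF value = FOB price + freight + insurance = 253343.32 + 1497.55 + 349.06 = 255189.93
Import duty = 255189.93 × 17.7% = 45168.62
Buyer bears (A): 1497.55 + 349.06 + 1230.65 + 153.96 + 691.75 = 3922.97
Landed cost (A) = invoice 253343.32 + 3922.97 + duty 45168.62 = 302434.91
Supplier B (EXW):
CIF value = EXW price + inland to port + export clearance + origin terminal + freight + insurance = 233209.63 + 1536.78 + 122.14 + 759.47 + 1497.55 + 349.06 = 237474.63
Import duty = 237474.63 × 17.7% = 42033.01
Buyer bears (B): 1536.78 + 122.14 + 759.47 + 1497.55 + 349.06 + 1230.65 + 153.96 + 691.75 = 6341.36
Landed cost (B) = invoice 233209.63 + 6341.36 + duty 42033.01 = 281584.00
Difference = |302434.91 − 281584.00| = 20850.91

Supplier B is cheaper by CHF 20850.91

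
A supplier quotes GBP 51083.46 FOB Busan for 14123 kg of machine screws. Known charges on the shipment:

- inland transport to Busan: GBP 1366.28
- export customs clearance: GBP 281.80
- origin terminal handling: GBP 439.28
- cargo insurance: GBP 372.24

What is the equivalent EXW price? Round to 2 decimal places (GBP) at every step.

Not relevant to the conversion: insurance — on the buyer under both terms; not part of either seller's price.
From FOB to EXW, the seller no longer bears: inland to port, export clearance, origin terminal.
EXW price = 51083.46 − 1366.28 − 281.80 − 439.28 = 48996.10

EXW price: GBP 48996.10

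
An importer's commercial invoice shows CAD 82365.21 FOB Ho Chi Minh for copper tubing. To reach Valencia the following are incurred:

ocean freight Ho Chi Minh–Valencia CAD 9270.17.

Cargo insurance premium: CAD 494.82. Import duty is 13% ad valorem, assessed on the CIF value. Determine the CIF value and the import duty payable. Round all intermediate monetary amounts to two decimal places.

CIF value: CAD 92130.20; import duty: CAD 11976.93

CIF = FOB price + freight + insurance
CIF = 82365.21 + 9270.17 + 494.82 = 92130.20
Import duty = 92130.20 × 13% = 11976.93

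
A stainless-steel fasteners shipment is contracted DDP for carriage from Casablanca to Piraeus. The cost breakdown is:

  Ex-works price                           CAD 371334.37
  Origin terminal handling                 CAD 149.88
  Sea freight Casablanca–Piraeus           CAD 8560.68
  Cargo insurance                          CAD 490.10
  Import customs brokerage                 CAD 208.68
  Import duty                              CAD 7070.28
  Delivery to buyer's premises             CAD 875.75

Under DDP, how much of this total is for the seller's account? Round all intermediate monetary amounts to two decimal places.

Seller's account: CAD 388689.74

DDP: the seller bears all costs including import duty.
Seller's account: goods 371334.37 + origin terminal 149.88 + freight 8560.68 + insurance 490.10 + brokerage 208.68 + duty 7070.28 + delivery 875.75 = 388689.74
Buyer's account: 0.00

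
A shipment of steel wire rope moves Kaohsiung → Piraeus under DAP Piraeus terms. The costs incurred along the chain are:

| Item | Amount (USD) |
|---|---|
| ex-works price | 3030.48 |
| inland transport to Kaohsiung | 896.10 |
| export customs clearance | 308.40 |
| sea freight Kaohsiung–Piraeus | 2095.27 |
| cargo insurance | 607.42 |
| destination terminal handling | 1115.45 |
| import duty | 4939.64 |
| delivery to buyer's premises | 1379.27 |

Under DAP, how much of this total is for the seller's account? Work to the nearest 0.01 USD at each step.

Seller's account: USD 9432.39

DAP: the seller bears all costs to the named destination except import duty and clearance.
Seller's account: goods 3030.48 + inland to port 896.10 + export clearance 308.40 + freight 2095.27 + insurance 607.42 + destination terminal 1115.45 + delivery 1379.27 = 9432.39
Buyer's account: duty 4939.64 = 4939.64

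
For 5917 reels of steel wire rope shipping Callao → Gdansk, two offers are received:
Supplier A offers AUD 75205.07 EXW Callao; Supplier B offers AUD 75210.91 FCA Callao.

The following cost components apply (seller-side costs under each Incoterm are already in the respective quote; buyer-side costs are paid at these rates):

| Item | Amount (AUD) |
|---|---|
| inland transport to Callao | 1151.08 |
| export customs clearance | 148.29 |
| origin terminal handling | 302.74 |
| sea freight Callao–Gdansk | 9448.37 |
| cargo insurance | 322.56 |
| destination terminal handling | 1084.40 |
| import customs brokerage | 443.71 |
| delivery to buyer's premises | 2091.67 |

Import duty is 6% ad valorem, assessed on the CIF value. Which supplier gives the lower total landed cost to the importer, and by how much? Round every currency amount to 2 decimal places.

Supplier A (EXW):
CIF value = EXW price + inland to port + export clearance + origin terminal + freight + insurance = 75205.07 + 1151.08 + 148.29 + 302.74 + 9448.37 + 322.56 = 86578.11
Import duty = 86578.11 × 6% = 5194.69
Buyer bears (A): 1151.08 + 148.29 + 302.74 + 9448.37 + 322.56 + 1084.40 + 443.71 + 2091.67 = 14992.82
Landed cost (A) = invoice 75205.07 + 14992.82 + duty 5194.69 = 95392.58
Supplier B (FCA):
CIF value = FCA price + origin terminal + freight + insurance = 75210.91 + 302.74 + 9448.37 + 322.56 = 85284.58
Import duty = 85284.58 × 6% = 5117.07
Buyer bears (B): 302.74 + 9448.37 + 322.56 + 1084.40 + 443.71 + 2091.67 = 13693.45
Landed cost (B) = invoice 75210.91 + 13693.45 + duty 5117.07 = 94021.43
Difference = |95392.58 − 94021.43| = 1371.15

Supplier B is cheaper by AUD 1371.15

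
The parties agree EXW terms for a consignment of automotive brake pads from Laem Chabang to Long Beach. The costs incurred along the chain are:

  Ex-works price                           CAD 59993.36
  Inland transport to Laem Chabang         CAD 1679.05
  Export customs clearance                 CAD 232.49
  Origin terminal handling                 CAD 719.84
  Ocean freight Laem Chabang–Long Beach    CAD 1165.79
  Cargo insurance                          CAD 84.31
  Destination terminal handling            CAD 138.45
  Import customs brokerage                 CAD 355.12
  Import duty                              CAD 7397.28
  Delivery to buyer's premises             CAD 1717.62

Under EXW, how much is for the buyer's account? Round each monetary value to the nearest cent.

EXW: the seller makes goods available at their premises; the buyer bears all onward costs.
Seller's account: goods 59993.36 = 59993.36
Buyer's account: inland to port 1679.05 + export clearance 232.49 + origin terminal 719.84 + freight 1165.79 + insurance 84.31 + destination terminal 138.45 + brokerage 355.12 + duty 7397.28 + delivery 1717.62 = 13489.95

Buyer's account: CAD 13489.95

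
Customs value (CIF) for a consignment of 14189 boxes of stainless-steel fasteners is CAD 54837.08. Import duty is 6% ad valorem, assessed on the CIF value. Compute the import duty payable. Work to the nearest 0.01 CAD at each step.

Import duty = 54837.08 × 6% = 3290.22

Import duty: CAD 3290.22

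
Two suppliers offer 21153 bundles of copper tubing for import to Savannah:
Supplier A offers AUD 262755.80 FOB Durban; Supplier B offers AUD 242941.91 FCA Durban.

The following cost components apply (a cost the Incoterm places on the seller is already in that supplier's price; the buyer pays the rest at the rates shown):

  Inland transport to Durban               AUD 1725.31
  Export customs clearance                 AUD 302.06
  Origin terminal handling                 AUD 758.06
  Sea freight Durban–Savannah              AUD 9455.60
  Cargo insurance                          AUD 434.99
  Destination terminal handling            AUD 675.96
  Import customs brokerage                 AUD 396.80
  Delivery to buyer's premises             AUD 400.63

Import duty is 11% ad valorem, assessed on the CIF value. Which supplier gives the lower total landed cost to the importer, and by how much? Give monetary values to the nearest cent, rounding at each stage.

Supplier A (FOB):
CIF value = FOB price + freight + insurance = 262755.80 + 9455.60 + 434.99 = 272646.39
Import duty = 272646.39 × 11% = 29991.10
Buyer bears (A): 9455.60 + 434.99 + 675.96 + 396.80 + 400.63 = 11363.98
Landed cost (A) = invoice 262755.80 + 11363.98 + duty 29991.10 = 304110.88
Supplier B (FCA):
CIF value = FCA price + origin terminal + freight + insurance = 242941.91 + 758.06 + 9455.60 + 434.99 = 253590.56
Import duty = 253590.56 × 11% = 27894.96
Buyer bears (B): 758.06 + 9455.60 + 434.99 + 675.96 + 396.80 + 400.63 = 12122.04
Landed cost (B) = invoice 242941.91 + 12122.04 + duty 27894.96 = 282958.91
Difference = |304110.88 − 282958.91| = 21151.97

Supplier B is cheaper by AUD 21151.97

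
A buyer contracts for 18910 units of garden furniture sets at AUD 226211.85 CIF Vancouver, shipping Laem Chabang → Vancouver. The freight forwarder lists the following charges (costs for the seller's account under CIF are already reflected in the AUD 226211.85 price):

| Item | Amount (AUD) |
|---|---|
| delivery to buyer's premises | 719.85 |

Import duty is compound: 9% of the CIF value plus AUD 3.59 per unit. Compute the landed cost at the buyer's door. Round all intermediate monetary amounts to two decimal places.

CIF: the seller pays costs through ocean freight and marine insurance to the destination port.
The CIF price already equals the CIF value: 226211.85
Ad valorem component: 226211.85 × 9% = 20359.07
Specific component: 18910 × 3.59 = 67886.90
Import duty = 20359.07 + 67886.90 = 88245.97
Buyer bears: delivery 719.85 + duty 88245.97 = 88965.82
Landed cost = invoice 226211.85 + 88965.82 = 315177.67

Total landed cost: AUD 315177.67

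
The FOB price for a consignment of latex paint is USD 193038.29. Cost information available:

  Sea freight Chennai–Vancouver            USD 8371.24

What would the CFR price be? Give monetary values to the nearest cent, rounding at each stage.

CFR price: USD 201409.53

From FOB to CFR, the seller additionally bears: freight.
CFR price = 193038.29 + 8371.24 = 201409.53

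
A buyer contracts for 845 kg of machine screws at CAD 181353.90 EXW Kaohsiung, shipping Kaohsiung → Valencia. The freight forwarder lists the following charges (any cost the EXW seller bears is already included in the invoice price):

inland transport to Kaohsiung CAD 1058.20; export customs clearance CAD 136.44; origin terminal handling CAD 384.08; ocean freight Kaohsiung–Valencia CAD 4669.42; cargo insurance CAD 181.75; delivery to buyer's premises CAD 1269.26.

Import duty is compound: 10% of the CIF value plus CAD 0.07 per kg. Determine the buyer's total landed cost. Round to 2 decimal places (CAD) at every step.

Total landed cost: CAD 207890.58

EXW: the seller makes goods available at their premises; the buyer bears all onward costs.
CIF value = EXW price + inland to port + export clearance + origin terminal + freight + insurance = 181353.90 + 1058.20 + 136.44 + 384.08 + 4669.42 + 181.75 = 187783.79
Ad valorem component: 187783.79 × 10% = 18778.38
Specific component: 845 × 0.07 = 59.15
Import duty = 18778.38 + 59.15 = 18837.53
Buyer bears: inland to port 1058.20 + export clearance 136.44 + origin terminal 384.08 + freight 4669.42 + insurance 181.75 + delivery 1269.26 + duty 18837.53 = 26536.68
Landed cost = invoice 181353.90 + 26536.68 = 207890.58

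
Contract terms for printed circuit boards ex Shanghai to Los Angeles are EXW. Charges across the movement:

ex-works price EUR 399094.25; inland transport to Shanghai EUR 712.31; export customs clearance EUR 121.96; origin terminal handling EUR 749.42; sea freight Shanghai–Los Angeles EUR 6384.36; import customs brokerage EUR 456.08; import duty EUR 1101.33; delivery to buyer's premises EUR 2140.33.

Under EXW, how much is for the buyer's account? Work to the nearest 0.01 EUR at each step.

EXW: the seller makes goods available at their premises; the buyer bears all onward costs.
Seller's account: goods 399094.25 = 399094.25
Buyer's account: inland to port 712.31 + export clearance 121.96 + origin terminal 749.42 + freight 6384.36 + brokerage 456.08 + duty 1101.33 + delivery 2140.33 = 11665.79

Buyer's account: EUR 11665.79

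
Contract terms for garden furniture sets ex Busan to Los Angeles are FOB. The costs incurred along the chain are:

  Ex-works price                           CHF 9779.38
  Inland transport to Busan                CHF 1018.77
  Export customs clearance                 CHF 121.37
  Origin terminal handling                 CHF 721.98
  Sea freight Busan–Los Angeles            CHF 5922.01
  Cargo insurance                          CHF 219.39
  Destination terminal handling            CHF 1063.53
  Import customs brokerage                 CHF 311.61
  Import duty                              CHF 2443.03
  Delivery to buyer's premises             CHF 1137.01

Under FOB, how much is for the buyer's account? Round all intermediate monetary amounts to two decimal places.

FOB: the seller bears costs until goods are on board at the origin port; the buyer bears freight, insurance and all costs thereafter.
Seller's account: goods 9779.38 + inland to port 1018.77 + export clearance 121.37 + origin terminal 721.98 = 11641.50
Buyer's account: freight 5922.01 + insurance 219.39 + destination terminal 1063.53 + brokerage 311.61 + duty 2443.03 + delivery 1137.01 = 11096.58

Buyer's account: CHF 11096.58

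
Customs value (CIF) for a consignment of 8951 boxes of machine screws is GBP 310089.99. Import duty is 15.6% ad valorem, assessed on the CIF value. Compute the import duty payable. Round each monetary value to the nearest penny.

Import duty = 310089.99 × 15.6% = 48374.04

Import duty: GBP 48374.04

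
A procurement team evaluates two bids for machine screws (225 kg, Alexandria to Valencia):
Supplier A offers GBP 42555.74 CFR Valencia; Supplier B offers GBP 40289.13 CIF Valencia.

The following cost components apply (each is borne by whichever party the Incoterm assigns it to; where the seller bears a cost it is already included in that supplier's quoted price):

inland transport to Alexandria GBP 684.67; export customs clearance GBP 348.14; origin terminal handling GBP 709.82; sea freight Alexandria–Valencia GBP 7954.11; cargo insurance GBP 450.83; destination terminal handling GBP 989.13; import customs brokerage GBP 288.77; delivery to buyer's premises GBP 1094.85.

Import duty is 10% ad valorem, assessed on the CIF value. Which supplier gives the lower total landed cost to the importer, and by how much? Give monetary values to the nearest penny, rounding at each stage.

Supplier B is cheaper by GBP 2989.19

Supplier A (CFR):
CIF value = CFR price + insurance = 42555.74 + 450.83 = 43006.57
Import duty = 43006.57 × 10% = 4300.66
Buyer bears (A): 450.83 + 989.13 + 288.77 + 1094.85 = 2823.58
Landed cost (A) = invoice 42555.74 + 2823.58 + duty 4300.66 = 49679.98
Supplier B (CIF):
The CIF price already equals the CIF value: 40289.13
Import duty = 40289.13 × 10% = 4028.91
Buyer bears (B): 989.13 + 288.77 + 1094.85 = 2372.75
Landed cost (B) = invoice 40289.13 + 2372.75 + duty 4028.91 = 46690.79
Difference = |49679.98 − 46690.79| = 2989.19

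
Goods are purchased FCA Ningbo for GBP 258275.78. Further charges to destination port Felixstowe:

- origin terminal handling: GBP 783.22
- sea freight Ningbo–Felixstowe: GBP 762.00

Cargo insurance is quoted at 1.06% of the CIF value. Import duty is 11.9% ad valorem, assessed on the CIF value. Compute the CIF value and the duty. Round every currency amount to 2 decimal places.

Let C be the CIF value. C = FCA price + pre-shipment costs + freight + 1.06% × C
C − 1.06% × C = 258275.78 + 783.22 + 762.00
0.9894 × C = 259821.00
C = 259821.00 / 0.9894 = 262604.61
Insurance premium = 1.06% × 262604.61 = 2783.61
Import duty = 262604.61 × 11.9% = 31249.95

CIF value: GBP 262604.61; import duty: GBP 31249.95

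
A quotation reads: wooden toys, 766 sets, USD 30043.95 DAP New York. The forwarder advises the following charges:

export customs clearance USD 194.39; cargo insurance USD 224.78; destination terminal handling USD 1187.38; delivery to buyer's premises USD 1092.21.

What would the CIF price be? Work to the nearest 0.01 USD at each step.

Not relevant to the conversion: export clearance, insurance — on the seller under both DAP and CIF; already in the DAP price and stays in the CIF price.
From DAP to CIF, the seller no longer bears: destination terminal, delivery.
CIF price = 30043.95 − 1187.38 − 1092.21 = 27764.36

CIF price: USD 27764.36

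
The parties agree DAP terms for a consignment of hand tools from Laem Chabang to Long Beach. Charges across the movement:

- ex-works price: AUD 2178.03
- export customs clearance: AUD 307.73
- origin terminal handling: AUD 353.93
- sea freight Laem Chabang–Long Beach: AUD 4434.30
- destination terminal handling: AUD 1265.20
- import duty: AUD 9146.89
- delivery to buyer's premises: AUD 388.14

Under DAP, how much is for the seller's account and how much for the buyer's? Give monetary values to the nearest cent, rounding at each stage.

DAP: the seller bears all costs to the named destination except import duty and clearance.
Seller's account: goods 2178.03 + export clearance 307.73 + origin terminal 353.93 + freight 4434.30 + destination terminal 1265.20 + delivery 388.14 = 8927.33
Buyer's account: duty 9146.89 = 9146.89

Seller: AUD 8927.33; buyer: AUD 9146.89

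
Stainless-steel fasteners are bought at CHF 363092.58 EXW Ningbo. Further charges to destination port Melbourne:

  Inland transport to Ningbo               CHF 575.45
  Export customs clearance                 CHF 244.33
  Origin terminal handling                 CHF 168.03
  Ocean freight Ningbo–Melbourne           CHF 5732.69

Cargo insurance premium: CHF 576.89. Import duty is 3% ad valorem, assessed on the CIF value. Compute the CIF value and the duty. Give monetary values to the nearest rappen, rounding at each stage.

CIF = EXW price + pre-shipment costs + freight + insurance
CIF = 363092.58 + 575.45 + 244.33 + 168.03 + 5732.69 + 576.89 = 370389.97
Import duty = 370389.97 × 3% = 11111.70

CIF value: CHF 370389.97; import duty: CHF 11111.70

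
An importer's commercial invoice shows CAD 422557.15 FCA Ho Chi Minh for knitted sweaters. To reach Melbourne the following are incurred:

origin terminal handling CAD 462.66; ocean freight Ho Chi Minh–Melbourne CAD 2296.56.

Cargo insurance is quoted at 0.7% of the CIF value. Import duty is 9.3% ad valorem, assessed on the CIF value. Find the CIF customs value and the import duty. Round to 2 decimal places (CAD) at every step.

CIF value: CAD 428314.57; import duty: CAD 39833.26

Let C be the CIF value. C = FCA price + pre-shipment costs + freight + 0.7% × C
C − 0.7% × C = 422557.15 + 462.66 + 2296.56
0.993 × C = 425316.37
C = 425316.37 / 0.993 = 428314.57
Insurance premium = 0.7% × 428314.57 = 2998.20
Import duty = 428314.57 × 9.3% = 39833.26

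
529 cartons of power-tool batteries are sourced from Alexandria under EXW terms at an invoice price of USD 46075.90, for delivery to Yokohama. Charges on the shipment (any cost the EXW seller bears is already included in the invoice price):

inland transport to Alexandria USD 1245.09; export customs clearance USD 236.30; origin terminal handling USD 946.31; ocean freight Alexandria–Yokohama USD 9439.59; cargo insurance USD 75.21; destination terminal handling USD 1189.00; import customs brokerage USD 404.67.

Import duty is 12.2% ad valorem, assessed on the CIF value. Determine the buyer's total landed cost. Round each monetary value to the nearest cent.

Total landed cost: USD 66690.31

EXW: the seller makes goods available at their premises; the buyer bears all onward costs.
CIF value = EXW price + inland to port + export clearance + origin terminal + freight + insurance = 46075.90 + 1245.09 + 236.30 + 946.31 + 9439.59 + 75.21 = 58018.40
Import duty = 58018.40 × 12.2% = 7078.24
Buyer bears: inland to port 1245.09 + export clearance 236.30 + origin terminal 946.31 + freight 9439.59 + insurance 75.21 + destination terminal 1189.00 + brokerage 404.67 + duty 7078.24 = 20614.41
Landed cost = invoice 46075.90 + 20614.41 = 66690.31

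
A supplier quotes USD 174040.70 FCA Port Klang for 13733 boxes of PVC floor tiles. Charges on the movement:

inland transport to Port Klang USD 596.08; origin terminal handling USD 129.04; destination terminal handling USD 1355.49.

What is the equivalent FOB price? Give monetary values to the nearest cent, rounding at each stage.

FOB price: USD 174169.74

Not relevant to the conversion: inland to port — on the seller under both FCA and FOB; already in the FCA price and stays in the FOB price. destination terminal — on the buyer under both terms; not part of either seller's price.
From FCA to FOB, the seller additionally bears: origin terminal.
FOB price = 174040.70 + 129.04 = 174169.74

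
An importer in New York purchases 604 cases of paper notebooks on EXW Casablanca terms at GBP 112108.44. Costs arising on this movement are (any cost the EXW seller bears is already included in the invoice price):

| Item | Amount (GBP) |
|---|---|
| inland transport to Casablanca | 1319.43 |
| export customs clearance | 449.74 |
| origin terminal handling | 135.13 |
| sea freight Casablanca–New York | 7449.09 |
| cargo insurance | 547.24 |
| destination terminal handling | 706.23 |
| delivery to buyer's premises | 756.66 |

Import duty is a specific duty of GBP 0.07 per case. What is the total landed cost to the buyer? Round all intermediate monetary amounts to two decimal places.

EXW: the seller makes goods available at their premises; the buyer bears all onward costs.
CIF value = EXW price + inland to port + export clearance + origin terminal + freight + insurance = 112108.44 + 1319.43 + 449.74 + 135.13 + 7449.09 + 547.24 = 122009.07
Import duty = 604 × 0.07 = 42.28
Buyer bears: inland to port 1319.43 + export clearance 449.74 + origin terminal 135.13 + freight 7449.09 + insurance 547.24 + destination terminal 706.23 + delivery 756.66 + duty 42.28 = 11405.80
Landed cost = invoice 112108.44 + 11405.80 = 123514.24

Total landed cost: GBP 123514.24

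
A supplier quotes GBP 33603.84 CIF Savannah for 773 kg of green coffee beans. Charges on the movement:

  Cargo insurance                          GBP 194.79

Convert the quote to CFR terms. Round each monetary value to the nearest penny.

CFR price: GBP 33409.05

From CIF to CFR, the seller no longer bears: insurance.
CFR price = 33603.84 − 194.79 = 33409.05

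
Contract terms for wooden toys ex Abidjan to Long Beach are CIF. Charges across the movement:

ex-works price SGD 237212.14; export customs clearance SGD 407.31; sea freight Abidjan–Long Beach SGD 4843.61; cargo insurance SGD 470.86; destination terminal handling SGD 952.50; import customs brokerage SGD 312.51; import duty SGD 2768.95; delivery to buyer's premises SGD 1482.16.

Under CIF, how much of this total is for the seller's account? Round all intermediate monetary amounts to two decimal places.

CIF: the seller pays costs through ocean freight and marine insurance to the destination port.
Seller's account: goods 237212.14 + export clearance 407.31 + freight 4843.61 + insurance 470.86 = 242933.92
Buyer's account: destination terminal 952.50 + brokerage 312.51 + duty 2768.95 + delivery 1482.16 = 5516.12

Seller's account: SGD 242933.92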